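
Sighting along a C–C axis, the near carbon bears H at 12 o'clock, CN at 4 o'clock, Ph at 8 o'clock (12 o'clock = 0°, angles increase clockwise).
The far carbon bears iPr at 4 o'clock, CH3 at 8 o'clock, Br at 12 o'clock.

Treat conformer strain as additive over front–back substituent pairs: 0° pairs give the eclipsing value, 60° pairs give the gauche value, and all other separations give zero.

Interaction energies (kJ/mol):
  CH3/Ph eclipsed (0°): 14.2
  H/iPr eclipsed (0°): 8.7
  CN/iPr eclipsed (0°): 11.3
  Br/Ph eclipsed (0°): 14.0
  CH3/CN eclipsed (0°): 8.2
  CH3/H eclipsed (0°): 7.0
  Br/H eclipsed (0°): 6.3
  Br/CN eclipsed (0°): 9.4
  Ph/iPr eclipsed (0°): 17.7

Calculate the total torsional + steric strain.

31.8 kJ/mol

This conformer (eclipsed): H–Br eclipsed, CN–iPr eclipsed, Ph–CH3 eclipsed; 6.3 + 11.3 + 14.2 = 31.8 kJ/mol.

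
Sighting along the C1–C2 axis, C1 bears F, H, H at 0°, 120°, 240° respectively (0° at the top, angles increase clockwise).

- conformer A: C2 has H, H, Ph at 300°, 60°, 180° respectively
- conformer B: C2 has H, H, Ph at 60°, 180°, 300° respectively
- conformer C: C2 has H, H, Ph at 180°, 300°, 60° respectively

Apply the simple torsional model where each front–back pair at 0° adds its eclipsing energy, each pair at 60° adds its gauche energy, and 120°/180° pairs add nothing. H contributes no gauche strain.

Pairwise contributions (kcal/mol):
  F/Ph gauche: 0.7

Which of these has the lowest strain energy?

A

A (staggered): no non-H gauche contacts → 0.0 kcal/mol.
B (staggered): F–Ph gauche; 0.7 = 0.7 kcal/mol.
C (staggered): F–Ph gauche; 0.7 = 0.7 kcal/mol.
A has the lowest total (0.0 kcal/mol).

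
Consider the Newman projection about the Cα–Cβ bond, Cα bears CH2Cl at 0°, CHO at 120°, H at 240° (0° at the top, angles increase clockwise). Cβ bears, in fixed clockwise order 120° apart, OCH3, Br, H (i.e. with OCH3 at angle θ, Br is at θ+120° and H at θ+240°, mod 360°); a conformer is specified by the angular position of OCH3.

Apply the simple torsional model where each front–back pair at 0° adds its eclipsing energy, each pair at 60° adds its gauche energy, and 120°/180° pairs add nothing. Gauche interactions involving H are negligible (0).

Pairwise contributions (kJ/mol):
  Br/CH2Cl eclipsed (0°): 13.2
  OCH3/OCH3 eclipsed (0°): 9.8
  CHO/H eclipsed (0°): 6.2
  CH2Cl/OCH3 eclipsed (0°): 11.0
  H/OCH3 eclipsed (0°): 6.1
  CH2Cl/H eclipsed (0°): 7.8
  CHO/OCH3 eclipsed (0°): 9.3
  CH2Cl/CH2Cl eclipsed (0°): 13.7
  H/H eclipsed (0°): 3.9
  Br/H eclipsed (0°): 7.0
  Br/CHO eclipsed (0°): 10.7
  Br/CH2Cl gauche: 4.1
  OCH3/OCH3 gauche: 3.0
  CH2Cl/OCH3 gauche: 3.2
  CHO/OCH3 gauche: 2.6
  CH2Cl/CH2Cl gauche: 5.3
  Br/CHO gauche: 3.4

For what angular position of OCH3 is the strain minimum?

OCH3 at 0° (eclipsed): CH2Cl(0°)/OCH3(0°) eclipsed 11.0; CHO(120°)/Br(120°) eclipsed 10.7; H(240°)/H(240°) eclipsed 3.9 → 25.6 kJ/mol.
OCH3 at 60° (staggered): CH2Cl(0°)/OCH3(60°) gauche 3.2; CHO(120°)/OCH3(60°) gauche 2.6; CHO(120°)/Br(180°) gauche 3.4 → 9.2 kJ/mol.
OCH3 at 120° (eclipsed): CH2Cl(0°)/H(0°) eclipsed 7.8; CHO(120°)/OCH3(120°) eclipsed 9.3; H(240°)/Br(240°) eclipsed 7.0 → 24.1 kJ/mol.
OCH3 at 180° (staggered): CH2Cl(0°)/Br(300°) gauche 4.1; CHO(120°)/OCH3(180°) gauche 2.6 → 6.7 kJ/mol.
OCH3 at 240° (eclipsed): CH2Cl(0°)/Br(0°) eclipsed 13.2; CHO(120°)/H(120°) eclipsed 6.2; H(240°)/OCH3(240°) eclipsed 6.1 → 25.5 kJ/mol.
OCH3 at 300° (staggered): CH2Cl(0°)/OCH3(300°) gauche 3.2; CH2Cl(0°)/Br(60°) gauche 4.1; CHO(120°)/Br(60°) gauche 3.4 → 10.7 kJ/mol.
The minimum (6.7 kJ/mol) occurs with OCH3 at 180°.

180°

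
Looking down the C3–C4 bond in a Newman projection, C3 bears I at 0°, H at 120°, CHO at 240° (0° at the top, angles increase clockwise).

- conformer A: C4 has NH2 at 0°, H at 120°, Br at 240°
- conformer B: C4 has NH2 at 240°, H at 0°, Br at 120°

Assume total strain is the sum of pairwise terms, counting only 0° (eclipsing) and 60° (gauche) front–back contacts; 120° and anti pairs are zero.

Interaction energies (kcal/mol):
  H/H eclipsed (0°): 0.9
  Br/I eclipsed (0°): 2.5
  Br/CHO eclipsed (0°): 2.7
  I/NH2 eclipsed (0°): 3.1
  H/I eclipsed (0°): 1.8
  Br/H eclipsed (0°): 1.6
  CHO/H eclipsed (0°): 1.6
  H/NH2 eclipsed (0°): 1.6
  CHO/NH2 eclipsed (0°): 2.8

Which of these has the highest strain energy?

A

A (eclipsed): I–NH2 eclipsed, H–H eclipsed, CHO–Br eclipsed; 3.1 + 0.9 + 2.7 = 6.7 kcal/mol.
B (eclipsed): I–H eclipsed, H–Br eclipsed, CHO–NH2 eclipsed; 1.8 + 1.6 + 2.8 = 6.2 kcal/mol.
A has the highest total (6.7 kcal/mol).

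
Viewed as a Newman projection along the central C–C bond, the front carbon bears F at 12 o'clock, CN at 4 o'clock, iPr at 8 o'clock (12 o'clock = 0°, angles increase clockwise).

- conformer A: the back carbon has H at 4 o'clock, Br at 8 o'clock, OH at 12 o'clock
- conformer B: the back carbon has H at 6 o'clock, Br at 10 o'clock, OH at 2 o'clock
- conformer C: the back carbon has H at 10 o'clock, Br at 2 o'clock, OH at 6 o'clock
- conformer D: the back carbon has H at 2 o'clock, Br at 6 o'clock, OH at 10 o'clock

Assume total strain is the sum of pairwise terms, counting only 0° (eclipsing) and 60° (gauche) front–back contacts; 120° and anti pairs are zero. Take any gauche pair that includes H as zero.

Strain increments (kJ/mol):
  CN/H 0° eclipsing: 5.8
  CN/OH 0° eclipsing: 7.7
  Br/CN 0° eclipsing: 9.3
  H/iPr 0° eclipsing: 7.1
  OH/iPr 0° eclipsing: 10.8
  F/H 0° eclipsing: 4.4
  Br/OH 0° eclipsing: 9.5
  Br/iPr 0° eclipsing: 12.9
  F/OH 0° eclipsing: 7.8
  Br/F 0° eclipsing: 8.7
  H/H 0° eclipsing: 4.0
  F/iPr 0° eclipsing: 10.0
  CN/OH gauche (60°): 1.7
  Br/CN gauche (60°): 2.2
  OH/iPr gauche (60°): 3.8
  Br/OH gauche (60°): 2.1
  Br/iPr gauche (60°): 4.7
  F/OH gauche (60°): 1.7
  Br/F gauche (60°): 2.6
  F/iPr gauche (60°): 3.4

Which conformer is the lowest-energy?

C

A (eclipsed): F(0°)/OH(0°) eclipsed 7.8; CN(120°)/H(120°) eclipsed 5.8; iPr(240°)/Br(240°) eclipsed 12.9 → 26.5 kJ/mol.
B (staggered): F(0°)/Br(300°) gauche 2.6; F(0°)/OH(60°) gauche 1.7; CN(120°)/OH(60°) gauche 1.7; iPr(240°)/Br(300°) gauche 4.7 → 10.7 kJ/mol.
C (staggered): F(0°)/Br(60°) gauche 2.6; CN(120°)/Br(60°) gauche 2.2; CN(120°)/OH(180°) gauche 1.7; iPr(240°)/OH(180°) gauche 3.8 → 10.3 kJ/mol.
D (staggered): F(0°)/OH(300°) gauche 1.7; CN(120°)/Br(180°) gauche 2.2; iPr(240°)/Br(180°) gauche 4.7; iPr(240°)/OH(300°) gauche 3.8 → 12.4 kJ/mol.
C has the lowest total (10.3 kJ/mol).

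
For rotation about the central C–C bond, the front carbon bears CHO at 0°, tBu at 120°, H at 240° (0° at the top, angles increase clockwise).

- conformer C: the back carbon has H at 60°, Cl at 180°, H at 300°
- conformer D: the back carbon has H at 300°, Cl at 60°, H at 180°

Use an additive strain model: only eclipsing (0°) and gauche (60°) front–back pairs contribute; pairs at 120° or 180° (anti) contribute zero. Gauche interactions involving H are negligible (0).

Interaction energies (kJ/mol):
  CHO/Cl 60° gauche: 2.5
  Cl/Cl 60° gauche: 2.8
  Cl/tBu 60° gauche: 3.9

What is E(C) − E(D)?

C is staggered. tBu at 120° is gauche with Cl at 180° (3.9). Total 3.9 kJ/mol.
D is staggered. CHO at 0° is gauche with Cl at 60° (2.5); tBu at 120° is gauche with Cl at 60° (3.9). Total 6.4 kJ/mol.
E(C) − E(D) = 3.9 − 6.4 = -2.5 kJ/mol.

-2.5 kJ/mol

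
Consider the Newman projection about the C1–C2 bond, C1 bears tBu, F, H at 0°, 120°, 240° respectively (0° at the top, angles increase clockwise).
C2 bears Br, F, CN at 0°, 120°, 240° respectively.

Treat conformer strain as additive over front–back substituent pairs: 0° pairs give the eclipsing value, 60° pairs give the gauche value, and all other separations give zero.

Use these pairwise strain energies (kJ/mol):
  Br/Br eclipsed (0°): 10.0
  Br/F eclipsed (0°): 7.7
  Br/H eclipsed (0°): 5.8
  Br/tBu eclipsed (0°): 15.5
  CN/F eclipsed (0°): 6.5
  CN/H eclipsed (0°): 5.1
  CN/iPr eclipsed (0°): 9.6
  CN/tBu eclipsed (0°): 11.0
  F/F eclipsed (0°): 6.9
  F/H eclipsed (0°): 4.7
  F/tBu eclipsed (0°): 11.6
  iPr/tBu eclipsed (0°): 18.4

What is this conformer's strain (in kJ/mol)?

27.5 kJ/mol

This conformer (eclipsed): tBu(0°)/Br(0°) eclipsed 15.5; F(120°)/F(120°) eclipsed 6.9; H(240°)/CN(240°) eclipsed 5.1 → 27.5 kJ/mol.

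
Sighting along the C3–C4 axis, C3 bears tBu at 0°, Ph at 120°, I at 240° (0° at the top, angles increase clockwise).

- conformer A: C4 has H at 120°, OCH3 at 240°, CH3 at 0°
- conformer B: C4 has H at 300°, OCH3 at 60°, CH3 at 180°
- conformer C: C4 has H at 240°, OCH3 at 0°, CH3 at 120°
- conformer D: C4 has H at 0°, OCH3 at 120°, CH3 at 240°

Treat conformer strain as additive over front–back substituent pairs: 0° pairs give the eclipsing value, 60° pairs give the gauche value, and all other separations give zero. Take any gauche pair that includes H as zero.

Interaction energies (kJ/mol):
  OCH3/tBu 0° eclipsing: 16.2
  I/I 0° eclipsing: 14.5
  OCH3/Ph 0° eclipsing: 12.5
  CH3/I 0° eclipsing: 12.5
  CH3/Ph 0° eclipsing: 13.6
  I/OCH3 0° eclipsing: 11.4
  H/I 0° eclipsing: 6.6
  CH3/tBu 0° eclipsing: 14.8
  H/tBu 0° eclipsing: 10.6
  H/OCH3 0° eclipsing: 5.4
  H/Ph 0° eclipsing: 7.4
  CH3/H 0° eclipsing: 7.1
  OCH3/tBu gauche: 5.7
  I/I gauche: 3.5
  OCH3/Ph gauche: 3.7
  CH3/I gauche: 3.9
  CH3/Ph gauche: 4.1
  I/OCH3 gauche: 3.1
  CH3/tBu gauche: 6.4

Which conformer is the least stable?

C

A (eclipsed): tBu–CH3 eclipsed, Ph–H eclipsed, I–OCH3 eclipsed; 14.8 + 7.4 + 11.4 = 33.6 kJ/mol.
B (staggered): tBu–OCH3 gauche, Ph–OCH3 gauche, Ph–CH3 gauche, I–CH3 gauche; 5.7 + 3.7 + 4.1 + 3.9 = 17.4 kJ/mol.
C (eclipsed): tBu–OCH3 eclipsed, Ph–CH3 eclipsed, I–H eclipsed; 16.2 + 13.6 + 6.6 = 36.4 kJ/mol.
D (eclipsed): tBu–H eclipsed, Ph–OCH3 eclipsed, I–CH3 eclipsed; 10.6 + 12.5 + 12.5 = 35.6 kJ/mol.
C has the highest total (36.4 kJ/mol).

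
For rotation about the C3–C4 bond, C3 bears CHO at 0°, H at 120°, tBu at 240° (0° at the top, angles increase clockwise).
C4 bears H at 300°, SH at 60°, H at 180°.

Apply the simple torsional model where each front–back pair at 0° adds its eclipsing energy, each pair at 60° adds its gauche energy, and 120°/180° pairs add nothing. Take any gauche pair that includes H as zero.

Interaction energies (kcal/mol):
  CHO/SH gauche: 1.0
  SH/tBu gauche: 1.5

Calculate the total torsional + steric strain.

This conformer is staggered. CHO at 0° is gauche with SH at 60° (1.0). Total 1.0 kcal/mol.

1.0 kcal/mol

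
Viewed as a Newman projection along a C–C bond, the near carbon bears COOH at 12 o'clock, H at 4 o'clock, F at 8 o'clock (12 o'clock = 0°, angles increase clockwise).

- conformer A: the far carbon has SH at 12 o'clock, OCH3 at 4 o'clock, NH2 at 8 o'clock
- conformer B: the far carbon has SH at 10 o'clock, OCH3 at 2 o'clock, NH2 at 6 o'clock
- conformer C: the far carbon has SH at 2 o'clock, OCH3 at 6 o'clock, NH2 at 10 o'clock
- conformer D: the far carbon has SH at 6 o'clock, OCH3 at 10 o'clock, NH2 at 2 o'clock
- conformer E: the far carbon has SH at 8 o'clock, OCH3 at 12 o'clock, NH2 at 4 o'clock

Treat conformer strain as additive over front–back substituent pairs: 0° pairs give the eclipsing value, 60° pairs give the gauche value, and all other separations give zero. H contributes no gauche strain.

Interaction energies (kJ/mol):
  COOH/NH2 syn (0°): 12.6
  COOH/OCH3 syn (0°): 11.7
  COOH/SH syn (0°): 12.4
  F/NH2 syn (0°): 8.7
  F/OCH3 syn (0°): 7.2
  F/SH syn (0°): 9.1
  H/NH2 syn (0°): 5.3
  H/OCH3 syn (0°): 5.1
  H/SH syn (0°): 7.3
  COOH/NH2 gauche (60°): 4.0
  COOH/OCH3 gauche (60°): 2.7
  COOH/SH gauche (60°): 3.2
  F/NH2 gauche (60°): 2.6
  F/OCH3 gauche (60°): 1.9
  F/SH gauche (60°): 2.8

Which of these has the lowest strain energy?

B

A (eclipsed): COOH(0°)/SH(0°) eclipsed 12.4; H(120°)/OCH3(120°) eclipsed 5.1; F(240°)/NH2(240°) eclipsed 8.7 → 26.2 kJ/mol.
B (staggered): COOH(0°)/SH(300°) gauche 3.2; COOH(0°)/OCH3(60°) gauche 2.7; F(240°)/SH(300°) gauche 2.8; F(240°)/NH2(180°) gauche 2.6 → 11.3 kJ/mol.
C (staggered): COOH(0°)/SH(60°) gauche 3.2; COOH(0°)/NH2(300°) gauche 4.0; F(240°)/OCH3(180°) gauche 1.9; F(240°)/NH2(300°) gauche 2.6 → 11.7 kJ/mol.
D (staggered): COOH(0°)/OCH3(300°) gauche 2.7; COOH(0°)/NH2(60°) gauche 4.0; F(240°)/SH(180°) gauche 2.8; F(240°)/OCH3(300°) gauche 1.9 → 11.4 kJ/mol.
E (eclipsed): COOH(0°)/OCH3(0°) eclipsed 11.7; H(120°)/NH2(120°) eclipsed 5.3; F(240°)/SH(240°) eclipsed 9.1 → 26.1 kJ/mol.
B has the lowest total (11.3 kJ/mol).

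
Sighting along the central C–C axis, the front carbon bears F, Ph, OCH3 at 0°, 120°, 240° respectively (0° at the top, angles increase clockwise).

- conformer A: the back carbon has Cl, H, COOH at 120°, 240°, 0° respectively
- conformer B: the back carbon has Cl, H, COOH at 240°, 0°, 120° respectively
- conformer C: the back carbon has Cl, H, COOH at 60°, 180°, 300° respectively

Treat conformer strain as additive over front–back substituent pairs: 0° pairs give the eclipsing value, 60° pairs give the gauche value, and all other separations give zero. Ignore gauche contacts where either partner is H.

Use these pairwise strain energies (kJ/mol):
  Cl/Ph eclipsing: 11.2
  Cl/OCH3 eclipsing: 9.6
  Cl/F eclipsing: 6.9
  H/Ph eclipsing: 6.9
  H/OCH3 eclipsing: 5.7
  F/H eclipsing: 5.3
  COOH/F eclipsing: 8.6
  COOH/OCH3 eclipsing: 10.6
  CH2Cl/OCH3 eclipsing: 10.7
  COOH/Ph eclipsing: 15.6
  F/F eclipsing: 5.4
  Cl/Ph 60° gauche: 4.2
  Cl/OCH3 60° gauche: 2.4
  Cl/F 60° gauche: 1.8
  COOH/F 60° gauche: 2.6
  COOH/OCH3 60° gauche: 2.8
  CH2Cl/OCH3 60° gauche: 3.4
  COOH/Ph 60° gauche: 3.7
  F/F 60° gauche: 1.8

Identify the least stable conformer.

A (eclipsed): F–COOH eclipsed, Ph–Cl eclipsed, OCH3–H eclipsed; 8.6 + 11.2 + 5.7 = 25.5 kJ/mol.
B (eclipsed): F–H eclipsed, Ph–COOH eclipsed, OCH3–Cl eclipsed; 5.3 + 15.6 + 9.6 = 30.5 kJ/mol.
C (staggered): F–Cl gauche, F–COOH gauche, Ph–Cl gauche, OCH3–COOH gauche; 1.8 + 2.6 + 4.2 + 2.8 = 11.4 kJ/mol.
B has the highest total (30.5 kJ/mol).

B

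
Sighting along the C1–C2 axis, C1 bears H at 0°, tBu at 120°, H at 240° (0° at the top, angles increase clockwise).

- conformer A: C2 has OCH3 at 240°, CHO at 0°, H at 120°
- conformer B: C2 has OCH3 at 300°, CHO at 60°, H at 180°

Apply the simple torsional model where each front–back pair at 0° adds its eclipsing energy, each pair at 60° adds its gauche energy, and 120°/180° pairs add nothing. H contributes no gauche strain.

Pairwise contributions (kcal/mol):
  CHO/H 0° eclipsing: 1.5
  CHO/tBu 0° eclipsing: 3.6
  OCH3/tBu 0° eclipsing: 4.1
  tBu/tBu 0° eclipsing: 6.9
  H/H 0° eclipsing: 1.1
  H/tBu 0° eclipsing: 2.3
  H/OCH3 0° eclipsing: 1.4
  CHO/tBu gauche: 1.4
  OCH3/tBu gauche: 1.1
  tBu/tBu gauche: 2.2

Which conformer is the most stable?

A (eclipsed): H(0°)/CHO(0°) eclipsed 1.5; tBu(120°)/H(120°) eclipsed 2.3; H(240°)/OCH3(240°) eclipsed 1.4 → 5.2 kcal/mol.
B (staggered): tBu(120°)/CHO(60°) gauche 1.4 → 1.4 kcal/mol.
B has the lowest total (1.4 kcal/mol).

B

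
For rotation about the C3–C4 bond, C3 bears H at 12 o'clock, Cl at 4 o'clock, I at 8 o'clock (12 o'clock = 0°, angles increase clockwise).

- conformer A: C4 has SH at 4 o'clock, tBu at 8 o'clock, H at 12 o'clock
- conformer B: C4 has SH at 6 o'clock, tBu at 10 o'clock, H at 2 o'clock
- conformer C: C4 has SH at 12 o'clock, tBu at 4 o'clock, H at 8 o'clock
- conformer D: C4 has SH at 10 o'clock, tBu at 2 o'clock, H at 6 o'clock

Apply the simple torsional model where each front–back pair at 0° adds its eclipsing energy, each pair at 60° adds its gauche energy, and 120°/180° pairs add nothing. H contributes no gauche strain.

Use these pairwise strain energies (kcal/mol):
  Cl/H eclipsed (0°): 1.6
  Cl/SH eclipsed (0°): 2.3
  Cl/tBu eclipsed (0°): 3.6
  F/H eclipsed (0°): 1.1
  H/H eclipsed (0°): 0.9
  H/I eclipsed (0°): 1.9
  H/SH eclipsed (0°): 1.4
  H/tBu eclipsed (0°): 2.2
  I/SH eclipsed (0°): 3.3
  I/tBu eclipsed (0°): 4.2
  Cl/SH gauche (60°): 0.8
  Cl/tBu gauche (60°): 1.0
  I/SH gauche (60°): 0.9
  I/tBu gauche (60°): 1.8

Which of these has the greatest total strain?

A

A (eclipsed): H–H eclipsed, Cl–SH eclipsed, I–tBu eclipsed; 0.9 + 2.3 + 4.2 = 7.4 kcal/mol.
B (staggered): Cl–SH gauche, I–SH gauche, I–tBu gauche; 0.8 + 0.9 + 1.8 = 3.5 kcal/mol.
C (eclipsed): H–SH eclipsed, Cl–tBu eclipsed, I–H eclipsed; 1.4 + 3.6 + 1.9 = 6.9 kcal/mol.
D (staggered): Cl–tBu gauche, I–SH gauche; 1.0 + 0.9 = 1.9 kcal/mol.
A has the highest total (7.4 kcal/mol).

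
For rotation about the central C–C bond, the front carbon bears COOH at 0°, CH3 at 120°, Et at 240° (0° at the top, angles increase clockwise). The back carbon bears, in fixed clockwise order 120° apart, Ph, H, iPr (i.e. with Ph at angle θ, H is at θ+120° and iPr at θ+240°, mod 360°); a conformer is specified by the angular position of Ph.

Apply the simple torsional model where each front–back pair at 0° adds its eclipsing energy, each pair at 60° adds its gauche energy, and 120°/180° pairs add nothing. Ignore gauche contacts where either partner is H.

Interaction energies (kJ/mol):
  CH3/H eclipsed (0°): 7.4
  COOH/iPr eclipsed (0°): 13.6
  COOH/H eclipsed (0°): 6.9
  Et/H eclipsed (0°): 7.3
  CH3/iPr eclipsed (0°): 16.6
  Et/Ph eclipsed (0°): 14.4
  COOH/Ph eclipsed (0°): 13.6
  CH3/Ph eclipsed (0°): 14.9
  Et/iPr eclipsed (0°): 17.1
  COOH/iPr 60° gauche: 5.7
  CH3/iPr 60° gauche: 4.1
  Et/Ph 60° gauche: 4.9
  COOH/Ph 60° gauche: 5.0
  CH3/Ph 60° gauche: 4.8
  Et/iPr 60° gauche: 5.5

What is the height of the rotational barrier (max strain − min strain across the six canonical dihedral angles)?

Ph at 0° (eclipsed): COOH–Ph eclipsed, CH3–H eclipsed, Et–iPr eclipsed; 13.6 + 7.4 + 17.1 = 38.1 kJ/mol.
Ph at 60° (staggered): COOH–Ph gauche, COOH–iPr gauche, CH3–Ph gauche, Et–iPr gauche; 5.0 + 5.7 + 4.8 + 5.5 = 21.0 kJ/mol.
Ph at 120° (eclipsed): COOH–iPr eclipsed, CH3–Ph eclipsed, Et–H eclipsed; 13.6 + 14.9 + 7.3 = 35.8 kJ/mol.
Ph at 180° (staggered): COOH–iPr gauche, CH3–Ph gauche, CH3–iPr gauche, Et–Ph gauche; 5.7 + 4.8 + 4.1 + 4.9 = 19.5 kJ/mol.
Ph at 240° (eclipsed): COOH–H eclipsed, CH3–iPr eclipsed, Et–Ph eclipsed; 6.9 + 16.6 + 14.4 = 37.9 kJ/mol.
Ph at 300° (staggered): COOH–Ph gauche, CH3–iPr gauche, Et–Ph gauche, Et–iPr gauche; 5.0 + 4.1 + 4.9 + 5.5 = 19.5 kJ/mol.
Max at 0° (38.1 kJ/mol), min at 180° (19.5 kJ/mol); barrier = 18.6 kJ/mol.

18.6 kJ/mol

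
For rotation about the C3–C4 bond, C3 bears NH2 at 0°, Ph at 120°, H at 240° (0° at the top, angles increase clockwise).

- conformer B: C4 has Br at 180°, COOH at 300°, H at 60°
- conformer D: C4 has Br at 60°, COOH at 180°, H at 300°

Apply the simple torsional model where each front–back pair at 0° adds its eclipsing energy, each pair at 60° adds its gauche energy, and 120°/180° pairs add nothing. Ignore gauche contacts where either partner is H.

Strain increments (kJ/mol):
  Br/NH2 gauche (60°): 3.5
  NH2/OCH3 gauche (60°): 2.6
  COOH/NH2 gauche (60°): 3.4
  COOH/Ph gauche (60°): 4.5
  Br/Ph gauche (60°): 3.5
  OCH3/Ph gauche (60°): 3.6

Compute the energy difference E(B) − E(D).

-4.6 kJ/mol

B is staggered. NH2 at 0° is gauche with COOH at 300° (3.4); Ph at 120° is gauche with Br at 180° (3.5). Total 6.9 kJ/mol.
D is staggered. NH2 at 0° is gauche with Br at 60° (3.5); Ph at 120° is gauche with Br at 60° (3.5); Ph at 120° is gauche with COOH at 180° (4.5). Total 11.5 kJ/mol.
E(B) − E(D) = 6.9 − 11.5 = -4.6 kJ/mol.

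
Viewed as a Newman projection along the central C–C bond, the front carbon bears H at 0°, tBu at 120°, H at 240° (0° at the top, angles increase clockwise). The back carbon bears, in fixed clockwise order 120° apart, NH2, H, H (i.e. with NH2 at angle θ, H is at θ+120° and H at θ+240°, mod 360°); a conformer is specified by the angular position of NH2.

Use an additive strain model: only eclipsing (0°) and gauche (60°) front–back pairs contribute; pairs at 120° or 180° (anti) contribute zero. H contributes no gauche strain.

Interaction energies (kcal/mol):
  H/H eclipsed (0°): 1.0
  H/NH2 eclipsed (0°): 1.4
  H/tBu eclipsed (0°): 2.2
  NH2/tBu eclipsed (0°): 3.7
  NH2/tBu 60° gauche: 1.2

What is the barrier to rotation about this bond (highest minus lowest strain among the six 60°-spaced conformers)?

NH2 at 0° (eclipsed): H–NH2 eclipsed, tBu–H eclipsed, H–H eclipsed; 1.4 + 2.2 + 1.0 = 4.6 kcal/mol.
NH2 at 60° (staggered): tBu–NH2 gauche; 1.2 = 1.2 kcal/mol.
NH2 at 120° (eclipsed): H–H eclipsed, tBu–NH2 eclipsed, H–H eclipsed; 1.0 + 3.7 + 1.0 = 5.7 kcal/mol.
NH2 at 180° (staggered): tBu–NH2 gauche; 1.2 = 1.2 kcal/mol.
NH2 at 240° (eclipsed): H–H eclipsed, tBu–H eclipsed, H–NH2 eclipsed; 1.0 + 2.2 + 1.4 = 4.6 kcal/mol.
NH2 at 300° (staggered): no non-H gauche contacts → 0.0 kcal/mol.
Max at 120° (5.7 kcal/mol), min at 300° (0.0 kcal/mol); barrier = 5.7 kcal/mol.

5.7 kcal/mol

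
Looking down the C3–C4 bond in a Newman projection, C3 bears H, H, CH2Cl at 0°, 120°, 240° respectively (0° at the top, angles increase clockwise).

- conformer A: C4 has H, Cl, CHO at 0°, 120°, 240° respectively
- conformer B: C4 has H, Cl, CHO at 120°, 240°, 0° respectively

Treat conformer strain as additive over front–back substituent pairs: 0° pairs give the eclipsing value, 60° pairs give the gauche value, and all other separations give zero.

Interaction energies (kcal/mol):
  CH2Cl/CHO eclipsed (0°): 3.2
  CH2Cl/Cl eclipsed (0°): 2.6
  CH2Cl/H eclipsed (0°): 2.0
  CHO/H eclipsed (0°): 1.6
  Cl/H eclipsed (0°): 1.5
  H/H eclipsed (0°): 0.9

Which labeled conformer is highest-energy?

A

A (eclipsed): H(0°)/H(0°) eclipsed 0.9; H(120°)/Cl(120°) eclipsed 1.5; CH2Cl(240°)/CHO(240°) eclipsed 3.2 → 5.6 kcal/mol.
B (eclipsed): H(0°)/CHO(0°) eclipsed 1.6; H(120°)/H(120°) eclipsed 0.9; CH2Cl(240°)/Cl(240°) eclipsed 2.6 → 5.1 kcal/mol.
A has the highest total (5.6 kcal/mol).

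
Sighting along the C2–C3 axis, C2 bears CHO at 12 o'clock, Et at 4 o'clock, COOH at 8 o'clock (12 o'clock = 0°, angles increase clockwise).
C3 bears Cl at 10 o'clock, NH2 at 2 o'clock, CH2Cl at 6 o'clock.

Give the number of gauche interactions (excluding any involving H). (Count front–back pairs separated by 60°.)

6

Non-H gauche pairs: CHO(0°)/Cl(300°); CHO(0°)/NH2(60°); Et(120°)/NH2(60°); Et(120°)/CH2Cl(180°); COOH(240°)/Cl(300°); COOH(240°)/CH2Cl(180°) — 6 interactions.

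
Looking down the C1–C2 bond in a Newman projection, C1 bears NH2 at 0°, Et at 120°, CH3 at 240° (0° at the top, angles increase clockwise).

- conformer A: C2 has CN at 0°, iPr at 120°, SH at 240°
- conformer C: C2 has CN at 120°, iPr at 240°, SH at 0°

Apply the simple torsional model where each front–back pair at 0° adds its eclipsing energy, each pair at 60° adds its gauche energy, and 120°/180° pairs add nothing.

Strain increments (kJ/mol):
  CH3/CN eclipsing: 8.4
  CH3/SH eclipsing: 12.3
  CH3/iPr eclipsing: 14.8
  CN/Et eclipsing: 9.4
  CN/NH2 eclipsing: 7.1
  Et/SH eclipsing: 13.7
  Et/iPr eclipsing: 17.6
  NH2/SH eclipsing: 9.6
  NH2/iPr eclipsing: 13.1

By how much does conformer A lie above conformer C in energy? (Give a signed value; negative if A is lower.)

+3.2 kJ/mol

A (eclipsed): NH2(0°)/CN(0°) eclipsed 7.1; Et(120°)/iPr(120°) eclipsed 17.6; CH3(240°)/SH(240°) eclipsed 12.3 → 37.0 kJ/mol.
C (eclipsed): NH2(0°)/SH(0°) eclipsed 9.6; Et(120°)/CN(120°) eclipsed 9.4; CH3(240°)/iPr(240°) eclipsed 14.8 → 33.8 kJ/mol.
E(A) − E(C) = 37.0 − 33.8 = +3.2 kJ/mol.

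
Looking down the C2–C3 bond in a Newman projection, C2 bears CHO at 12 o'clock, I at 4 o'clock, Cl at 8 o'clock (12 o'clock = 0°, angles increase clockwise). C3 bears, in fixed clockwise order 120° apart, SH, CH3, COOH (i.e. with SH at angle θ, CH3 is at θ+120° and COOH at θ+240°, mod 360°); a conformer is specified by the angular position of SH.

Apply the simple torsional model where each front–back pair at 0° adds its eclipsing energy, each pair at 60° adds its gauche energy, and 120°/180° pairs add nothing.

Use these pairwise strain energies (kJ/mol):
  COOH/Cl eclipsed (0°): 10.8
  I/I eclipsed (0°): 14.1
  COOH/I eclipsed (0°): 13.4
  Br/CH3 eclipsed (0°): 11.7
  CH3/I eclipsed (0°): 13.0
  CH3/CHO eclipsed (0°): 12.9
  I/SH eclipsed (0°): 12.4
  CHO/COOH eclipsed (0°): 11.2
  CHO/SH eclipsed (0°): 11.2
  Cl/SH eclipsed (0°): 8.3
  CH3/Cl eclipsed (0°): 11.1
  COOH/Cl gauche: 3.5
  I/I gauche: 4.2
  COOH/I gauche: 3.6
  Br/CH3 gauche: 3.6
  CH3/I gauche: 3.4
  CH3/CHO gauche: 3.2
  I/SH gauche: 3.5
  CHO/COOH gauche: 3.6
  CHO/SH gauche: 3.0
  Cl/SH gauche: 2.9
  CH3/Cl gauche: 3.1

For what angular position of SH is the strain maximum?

SH at 0° (eclipsed): CHO–SH eclipsed, I–CH3 eclipsed, Cl–COOH eclipsed; 11.2 + 13.0 + 10.8 = 35.0 kJ/mol.
SH at 60° (staggered): CHO–SH gauche, CHO–COOH gauche, I–SH gauche, I–CH3 gauche, Cl–CH3 gauche, Cl–COOH gauche; 3.0 + 3.6 + 3.5 + 3.4 + 3.1 + 3.5 = 20.1 kJ/mol.
SH at 120° (eclipsed): CHO–COOH eclipsed, I–SH eclipsed, Cl–CH3 eclipsed; 11.2 + 12.4 + 11.1 = 34.7 kJ/mol.
SH at 180° (staggered): CHO–CH3 gauche, CHO–COOH gauche, I–SH gauche, I–COOH gauche, Cl–SH gauche, Cl–CH3 gauche; 3.2 + 3.6 + 3.5 + 3.6 + 2.9 + 3.1 = 19.9 kJ/mol.
SH at 240° (eclipsed): CHO–CH3 eclipsed, I–COOH eclipsed, Cl–SH eclipsed; 12.9 + 13.4 + 8.3 = 34.6 kJ/mol.
SH at 300° (staggered): CHO–SH gauche, CHO–CH3 gauche, I–CH3 gauche, I–COOH gauche, Cl–SH gauche, Cl–COOH gauche; 3.0 + 3.2 + 3.4 + 3.6 + 2.9 + 3.5 = 19.6 kJ/mol.
The maximum (35.0 kJ/mol) occurs with SH at 0°.

0°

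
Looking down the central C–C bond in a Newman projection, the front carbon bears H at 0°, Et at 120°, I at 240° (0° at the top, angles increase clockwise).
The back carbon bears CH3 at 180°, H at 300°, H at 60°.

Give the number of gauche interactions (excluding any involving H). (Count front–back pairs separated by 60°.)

Non-H gauche pairs: Et(120°)/CH3(180°); I(240°)/CH3(180°) — 2 interactions.

2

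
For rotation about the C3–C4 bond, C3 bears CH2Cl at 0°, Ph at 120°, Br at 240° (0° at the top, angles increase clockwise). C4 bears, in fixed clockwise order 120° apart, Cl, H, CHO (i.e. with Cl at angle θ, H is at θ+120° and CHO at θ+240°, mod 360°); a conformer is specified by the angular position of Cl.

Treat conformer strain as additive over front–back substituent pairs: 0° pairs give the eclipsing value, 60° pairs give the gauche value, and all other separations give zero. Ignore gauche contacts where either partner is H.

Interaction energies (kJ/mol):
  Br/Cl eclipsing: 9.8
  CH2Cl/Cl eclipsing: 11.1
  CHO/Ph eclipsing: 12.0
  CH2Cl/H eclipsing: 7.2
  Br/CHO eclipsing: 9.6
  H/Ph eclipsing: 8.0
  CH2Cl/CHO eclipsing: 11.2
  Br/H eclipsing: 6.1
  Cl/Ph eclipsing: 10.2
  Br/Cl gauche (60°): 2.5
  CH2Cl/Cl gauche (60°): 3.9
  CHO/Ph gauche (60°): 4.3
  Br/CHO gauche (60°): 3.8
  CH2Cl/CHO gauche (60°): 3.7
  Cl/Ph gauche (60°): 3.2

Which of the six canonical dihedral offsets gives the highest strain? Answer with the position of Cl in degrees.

Cl at 0° (eclipsed): CH2Cl–Cl eclipsed, Ph–H eclipsed, Br–CHO eclipsed; 11.1 + 8.0 + 9.6 = 28.7 kJ/mol.
Cl at 60° (staggered): CH2Cl–Cl gauche, CH2Cl–CHO gauche, Ph–Cl gauche, Br–CHO gauche; 3.9 + 3.7 + 3.2 + 3.8 = 14.6 kJ/mol.
Cl at 120° (eclipsed): CH2Cl–CHO eclipsed, Ph–Cl eclipsed, Br–H eclipsed; 11.2 + 10.2 + 6.1 = 27.5 kJ/mol.
Cl at 180° (staggered): CH2Cl–CHO gauche, Ph–Cl gauche, Ph–CHO gauche, Br–Cl gauche; 3.7 + 3.2 + 4.3 + 2.5 = 13.7 kJ/mol.
Cl at 240° (eclipsed): CH2Cl–H eclipsed, Ph–CHO eclipsed, Br–Cl eclipsed; 7.2 + 12.0 + 9.8 = 29.0 kJ/mol.
Cl at 300° (staggered): CH2Cl–Cl gauche, Ph–CHO gauche, Br–Cl gauche, Br–CHO gauche; 3.9 + 4.3 + 2.5 + 3.8 = 14.5 kJ/mol.
The maximum (29.0 kJ/mol) occurs with Cl at 240°.

240°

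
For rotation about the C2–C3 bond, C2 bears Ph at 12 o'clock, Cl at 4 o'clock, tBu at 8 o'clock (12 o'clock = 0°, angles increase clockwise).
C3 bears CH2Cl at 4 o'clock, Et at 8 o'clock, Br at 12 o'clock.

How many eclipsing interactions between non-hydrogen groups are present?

Non-H eclipsing pairs: Ph(0°)/Br(0°); Cl(120°)/CH2Cl(120°); tBu(240°)/Et(240°) — 3 interactions.

3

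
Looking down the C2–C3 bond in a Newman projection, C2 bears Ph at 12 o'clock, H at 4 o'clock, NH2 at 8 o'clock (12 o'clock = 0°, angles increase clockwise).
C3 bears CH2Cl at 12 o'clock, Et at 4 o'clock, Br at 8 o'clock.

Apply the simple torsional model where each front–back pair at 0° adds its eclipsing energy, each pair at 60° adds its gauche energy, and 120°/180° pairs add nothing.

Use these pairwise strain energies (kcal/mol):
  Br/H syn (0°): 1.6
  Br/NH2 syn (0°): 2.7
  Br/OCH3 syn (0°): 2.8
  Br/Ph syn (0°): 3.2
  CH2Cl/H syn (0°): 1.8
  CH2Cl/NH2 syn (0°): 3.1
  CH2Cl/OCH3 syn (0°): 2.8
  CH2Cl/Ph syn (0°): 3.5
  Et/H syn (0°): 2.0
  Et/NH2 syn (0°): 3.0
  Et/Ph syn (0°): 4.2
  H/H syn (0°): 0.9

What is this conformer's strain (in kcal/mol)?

This conformer (eclipsed): Ph–CH2Cl eclipsed, H–Et eclipsed, NH2–Br eclipsed; 3.5 + 2.0 + 2.7 = 8.2 kcal/mol.

8.2 kcal/mol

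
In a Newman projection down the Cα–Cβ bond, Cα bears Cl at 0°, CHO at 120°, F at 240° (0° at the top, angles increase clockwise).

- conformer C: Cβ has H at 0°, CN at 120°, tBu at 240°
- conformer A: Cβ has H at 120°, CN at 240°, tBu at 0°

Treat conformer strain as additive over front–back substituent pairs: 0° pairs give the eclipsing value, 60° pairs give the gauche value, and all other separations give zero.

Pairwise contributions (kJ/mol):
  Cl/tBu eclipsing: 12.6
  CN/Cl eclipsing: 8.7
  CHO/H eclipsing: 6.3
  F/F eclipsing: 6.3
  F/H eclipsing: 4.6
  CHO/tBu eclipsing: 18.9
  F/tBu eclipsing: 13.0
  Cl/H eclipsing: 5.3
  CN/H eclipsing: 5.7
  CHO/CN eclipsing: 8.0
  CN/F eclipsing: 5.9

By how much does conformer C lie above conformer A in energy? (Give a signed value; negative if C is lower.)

C is eclipsed. Cl at 0° is eclipsed with H at 0° (5.3); CHO at 120° is eclipsed with CN at 120° (8.0); F at 240° is eclipsed with tBu at 240° (13.0). Total 26.3 kJ/mol.
A is eclipsed. Cl at 0° is eclipsed with tBu at 0° (12.6); CHO at 120° is eclipsed with H at 120° (6.3); F at 240° is eclipsed with CN at 240° (5.9). Total 24.8 kJ/mol.
E(C) − E(A) = 26.3 − 24.8 = +1.5 kJ/mol.

+1.5 kJ/mol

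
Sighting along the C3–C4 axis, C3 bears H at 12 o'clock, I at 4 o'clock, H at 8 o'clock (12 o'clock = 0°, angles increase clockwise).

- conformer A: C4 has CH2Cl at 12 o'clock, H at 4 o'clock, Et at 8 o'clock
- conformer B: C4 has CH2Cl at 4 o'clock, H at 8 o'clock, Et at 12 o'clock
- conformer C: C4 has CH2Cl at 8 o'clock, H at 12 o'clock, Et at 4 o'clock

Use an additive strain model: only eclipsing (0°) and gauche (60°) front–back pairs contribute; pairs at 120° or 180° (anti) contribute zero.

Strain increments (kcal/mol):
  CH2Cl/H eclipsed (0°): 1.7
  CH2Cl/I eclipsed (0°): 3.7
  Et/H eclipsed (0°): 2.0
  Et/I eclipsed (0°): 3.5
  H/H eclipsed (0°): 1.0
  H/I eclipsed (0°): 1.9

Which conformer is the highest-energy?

B

A (eclipsed): H(0°)/CH2Cl(0°) eclipsed 1.7; I(120°)/H(120°) eclipsed 1.9; H(240°)/Et(240°) eclipsed 2.0 → 5.6 kcal/mol.
B (eclipsed): H(0°)/Et(0°) eclipsed 2.0; I(120°)/CH2Cl(120°) eclipsed 3.7; H(240°)/H(240°) eclipsed 1.0 → 6.7 kcal/mol.
C (eclipsed): H(0°)/H(0°) eclipsed 1.0; I(120°)/Et(120°) eclipsed 3.5; H(240°)/CH2Cl(240°) eclipsed 1.7 → 6.2 kcal/mol.
B has the highest total (6.7 kcal/mol).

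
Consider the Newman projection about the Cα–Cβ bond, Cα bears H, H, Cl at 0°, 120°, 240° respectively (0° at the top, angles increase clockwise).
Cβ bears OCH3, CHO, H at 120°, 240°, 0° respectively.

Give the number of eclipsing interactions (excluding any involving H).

Non-H eclipsing pairs: Cl(240°)/CHO(240°) — 1 interaction.

1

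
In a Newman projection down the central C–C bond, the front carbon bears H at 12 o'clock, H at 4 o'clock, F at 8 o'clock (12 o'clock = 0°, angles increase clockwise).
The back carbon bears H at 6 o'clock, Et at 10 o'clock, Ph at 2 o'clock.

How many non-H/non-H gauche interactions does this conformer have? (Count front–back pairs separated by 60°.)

Non-H gauche pairs: F(240°)/Et(300°) — 1 interaction.

1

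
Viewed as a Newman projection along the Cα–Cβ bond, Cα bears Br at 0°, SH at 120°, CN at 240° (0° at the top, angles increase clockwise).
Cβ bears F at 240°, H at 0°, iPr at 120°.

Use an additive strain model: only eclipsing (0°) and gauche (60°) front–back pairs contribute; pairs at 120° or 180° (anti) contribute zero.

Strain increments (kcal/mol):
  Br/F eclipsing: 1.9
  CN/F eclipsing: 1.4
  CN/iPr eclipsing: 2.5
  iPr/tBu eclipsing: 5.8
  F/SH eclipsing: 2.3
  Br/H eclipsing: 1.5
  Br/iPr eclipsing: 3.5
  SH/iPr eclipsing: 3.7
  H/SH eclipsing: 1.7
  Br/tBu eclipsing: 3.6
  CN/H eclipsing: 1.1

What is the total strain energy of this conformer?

6.6 kcal/mol

This conformer (eclipsed): Br–H eclipsed, SH–iPr eclipsed, CN–F eclipsed; 1.5 + 3.7 + 1.4 = 6.6 kcal/mol.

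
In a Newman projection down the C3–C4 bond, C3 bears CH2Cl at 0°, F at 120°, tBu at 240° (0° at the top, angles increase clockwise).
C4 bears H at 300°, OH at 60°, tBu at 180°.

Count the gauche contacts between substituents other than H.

Non-H gauche pairs: CH2Cl(0°)/OH(60°); F(120°)/OH(60°); F(120°)/tBu(180°); tBu(240°)/tBu(180°) — 4 interactions.

4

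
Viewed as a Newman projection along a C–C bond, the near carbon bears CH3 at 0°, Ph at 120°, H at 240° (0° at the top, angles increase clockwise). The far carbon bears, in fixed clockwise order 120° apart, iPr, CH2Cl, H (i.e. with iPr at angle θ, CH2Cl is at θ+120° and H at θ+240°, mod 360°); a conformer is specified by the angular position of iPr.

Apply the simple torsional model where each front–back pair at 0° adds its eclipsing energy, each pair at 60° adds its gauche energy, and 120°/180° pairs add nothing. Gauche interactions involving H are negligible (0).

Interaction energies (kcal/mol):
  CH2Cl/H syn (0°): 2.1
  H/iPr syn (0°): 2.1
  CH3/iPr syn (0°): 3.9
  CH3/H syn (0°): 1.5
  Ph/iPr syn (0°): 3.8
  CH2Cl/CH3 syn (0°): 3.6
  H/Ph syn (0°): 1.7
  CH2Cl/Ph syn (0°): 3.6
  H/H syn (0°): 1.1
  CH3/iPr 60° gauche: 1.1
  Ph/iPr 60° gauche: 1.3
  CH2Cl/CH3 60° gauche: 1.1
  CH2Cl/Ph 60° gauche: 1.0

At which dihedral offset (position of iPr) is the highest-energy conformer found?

0°

iPr at 0° is eclipsed. CH3 at 0° is eclipsed with iPr at 0° (3.9); Ph at 120° is eclipsed with CH2Cl at 120° (3.6); H at 240° is eclipsed with H at 240° (1.1). Total 8.6 kcal/mol.
iPr at 60° is staggered. CH3 at 0° is gauche with iPr at 60° (1.1); Ph at 120° is gauche with iPr at 60° (1.3); Ph at 120° is gauche with CH2Cl at 180° (1.0). Total 3.4 kcal/mol.
iPr at 120° is eclipsed. CH3 at 0° is eclipsed with H at 0° (1.5); Ph at 120° is eclipsed with iPr at 120° (3.8); H at 240° is eclipsed with CH2Cl at 240° (2.1). Total 7.4 kcal/mol.
iPr at 180° is staggered. CH3 at 0° is gauche with CH2Cl at 300° (1.1); Ph at 120° is gauche with iPr at 180° (1.3). Total 2.4 kcal/mol.
iPr at 240° is eclipsed. CH3 at 0° is eclipsed with CH2Cl at 0° (3.6); Ph at 120° is eclipsed with H at 120° (1.7); H at 240° is eclipsed with iPr at 240° (2.1). Total 7.4 kcal/mol.
iPr at 300° is staggered. CH3 at 0° is gauche with iPr at 300° (1.1); CH3 at 0° is gauche with CH2Cl at 60° (1.1); Ph at 120° is gauche with CH2Cl at 60° (1.0). Total 3.2 kcal/mol.
The maximum (8.6 kcal/mol) occurs with iPr at 0°.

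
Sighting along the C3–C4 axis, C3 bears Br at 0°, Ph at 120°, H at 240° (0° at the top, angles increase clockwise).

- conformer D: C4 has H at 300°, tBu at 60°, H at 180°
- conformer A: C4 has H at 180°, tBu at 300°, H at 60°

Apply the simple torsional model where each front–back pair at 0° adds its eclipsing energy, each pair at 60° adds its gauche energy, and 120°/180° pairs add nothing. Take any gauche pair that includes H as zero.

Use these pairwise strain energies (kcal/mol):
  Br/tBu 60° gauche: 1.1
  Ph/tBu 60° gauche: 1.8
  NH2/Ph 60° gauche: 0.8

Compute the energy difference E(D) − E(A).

D (staggered): Br(0°)/tBu(60°) gauche 1.1; Ph(120°)/tBu(60°) gauche 1.8 → 2.9 kcal/mol.
A (staggered): Br(0°)/tBu(300°) gauche 1.1 → 1.1 kcal/mol.
E(D) − E(A) = 2.9 − 1.1 = +1.8 kcal/mol.

+1.8 kcal/mol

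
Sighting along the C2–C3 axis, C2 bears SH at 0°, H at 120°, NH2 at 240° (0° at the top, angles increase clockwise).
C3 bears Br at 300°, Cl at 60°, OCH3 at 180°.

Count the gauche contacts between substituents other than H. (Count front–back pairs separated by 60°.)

4

Non-H gauche pairs: SH(0°)/Br(300°); SH(0°)/Cl(60°); NH2(240°)/Br(300°); NH2(240°)/OCH3(180°) — 4 interactions.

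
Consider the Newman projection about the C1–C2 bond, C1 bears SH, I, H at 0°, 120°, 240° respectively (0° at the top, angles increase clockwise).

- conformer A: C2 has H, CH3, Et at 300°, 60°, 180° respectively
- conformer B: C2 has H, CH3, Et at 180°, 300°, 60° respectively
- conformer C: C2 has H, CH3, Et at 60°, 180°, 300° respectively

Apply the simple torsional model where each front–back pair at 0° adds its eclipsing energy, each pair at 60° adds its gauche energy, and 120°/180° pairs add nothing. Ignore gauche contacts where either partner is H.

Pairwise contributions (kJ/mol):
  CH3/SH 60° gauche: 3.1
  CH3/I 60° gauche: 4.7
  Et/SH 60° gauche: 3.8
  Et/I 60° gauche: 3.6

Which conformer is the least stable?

A is staggered. SH at 0° is gauche with CH3 at 60° (3.1); I at 120° is gauche with CH3 at 60° (4.7); I at 120° is gauche with Et at 180° (3.6). Total 11.4 kJ/mol.
B is staggered. SH at 0° is gauche with CH3 at 300° (3.1); SH at 0° is gauche with Et at 60° (3.8); I at 120° is gauche with Et at 60° (3.6). Total 10.5 kJ/mol.
C is staggered. SH at 0° is gauche with Et at 300° (3.8); I at 120° is gauche with CH3 at 180° (4.7). Total 8.5 kJ/mol.
A has the highest total (11.4 kJ/mol).

A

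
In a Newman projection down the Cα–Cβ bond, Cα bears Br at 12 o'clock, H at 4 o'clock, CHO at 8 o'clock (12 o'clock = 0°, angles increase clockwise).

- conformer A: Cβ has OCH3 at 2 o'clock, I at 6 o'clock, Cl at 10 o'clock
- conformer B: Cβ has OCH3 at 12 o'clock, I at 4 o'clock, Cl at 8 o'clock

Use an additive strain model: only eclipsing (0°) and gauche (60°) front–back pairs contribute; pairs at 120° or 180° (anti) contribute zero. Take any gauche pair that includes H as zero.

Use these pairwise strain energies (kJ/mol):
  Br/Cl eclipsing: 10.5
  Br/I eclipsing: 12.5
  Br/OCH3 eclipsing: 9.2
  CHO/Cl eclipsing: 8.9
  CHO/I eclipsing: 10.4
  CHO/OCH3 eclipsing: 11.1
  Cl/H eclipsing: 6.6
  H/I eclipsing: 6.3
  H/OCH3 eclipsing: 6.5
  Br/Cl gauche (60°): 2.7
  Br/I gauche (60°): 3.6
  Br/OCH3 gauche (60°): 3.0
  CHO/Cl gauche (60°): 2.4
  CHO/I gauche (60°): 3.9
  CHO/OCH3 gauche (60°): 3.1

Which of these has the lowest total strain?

A

A (staggered): Br(0°)/OCH3(60°) gauche 3.0; Br(0°)/Cl(300°) gauche 2.7; CHO(240°)/I(180°) gauche 3.9; CHO(240°)/Cl(300°) gauche 2.4 → 12.0 kJ/mol.
B (eclipsed): Br(0°)/OCH3(0°) eclipsed 9.2; H(120°)/I(120°) eclipsed 6.3; CHO(240°)/Cl(240°) eclipsed 8.9 → 24.4 kJ/mol.
A has the lowest total (12.0 kJ/mol).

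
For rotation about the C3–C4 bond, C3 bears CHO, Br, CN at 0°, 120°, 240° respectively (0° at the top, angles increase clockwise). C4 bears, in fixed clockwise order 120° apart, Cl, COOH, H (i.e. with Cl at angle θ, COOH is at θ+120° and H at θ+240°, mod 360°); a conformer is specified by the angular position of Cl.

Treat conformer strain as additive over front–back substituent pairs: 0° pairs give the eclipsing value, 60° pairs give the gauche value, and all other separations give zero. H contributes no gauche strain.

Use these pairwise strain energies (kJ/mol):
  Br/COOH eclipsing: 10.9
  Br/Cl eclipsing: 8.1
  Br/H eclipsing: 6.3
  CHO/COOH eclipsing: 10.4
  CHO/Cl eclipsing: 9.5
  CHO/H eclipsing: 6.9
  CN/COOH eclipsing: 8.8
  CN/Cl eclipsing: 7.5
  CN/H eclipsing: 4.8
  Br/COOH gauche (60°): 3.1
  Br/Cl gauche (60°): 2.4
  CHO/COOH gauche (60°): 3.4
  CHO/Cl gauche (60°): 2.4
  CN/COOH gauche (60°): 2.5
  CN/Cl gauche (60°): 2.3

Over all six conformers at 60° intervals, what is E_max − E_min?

Cl at 0° (eclipsed): CHO(0°)/Cl(0°) eclipsed 9.5; Br(120°)/COOH(120°) eclipsed 10.9; CN(240°)/H(240°) eclipsed 4.8 → 25.2 kJ/mol.
Cl at 60° (staggered): CHO(0°)/Cl(60°) gauche 2.4; Br(120°)/Cl(60°) gauche 2.4; Br(120°)/COOH(180°) gauche 3.1; CN(240°)/COOH(180°) gauche 2.5 → 10.4 kJ/mol.
Cl at 120° (eclipsed): CHO(0°)/H(0°) eclipsed 6.9; Br(120°)/Cl(120°) eclipsed 8.1; CN(240°)/COOH(240°) eclipsed 8.8 → 23.8 kJ/mol.
Cl at 180° (staggered): CHO(0°)/COOH(300°) gauche 3.4; Br(120°)/Cl(180°) gauche 2.4; CN(240°)/Cl(180°) gauche 2.3; CN(240°)/COOH(300°) gauche 2.5 → 10.6 kJ/mol.
Cl at 240° (eclipsed): CHO(0°)/COOH(0°) eclipsed 10.4; Br(120°)/H(120°) eclipsed 6.3; CN(240°)/Cl(240°) eclipsed 7.5 → 24.2 kJ/mol.
Cl at 300° (staggered): CHO(0°)/Cl(300°) gauche 2.4; CHO(0°)/COOH(60°) gauche 3.4; Br(120°)/COOH(60°) gauche 3.1; CN(240°)/Cl(300°) gauche 2.3 → 11.2 kJ/mol.
Max at 0° (25.2 kJ/mol), min at 60° (10.4 kJ/mol); barrier = 14.8 kJ/mol.

14.8 kJ/mol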